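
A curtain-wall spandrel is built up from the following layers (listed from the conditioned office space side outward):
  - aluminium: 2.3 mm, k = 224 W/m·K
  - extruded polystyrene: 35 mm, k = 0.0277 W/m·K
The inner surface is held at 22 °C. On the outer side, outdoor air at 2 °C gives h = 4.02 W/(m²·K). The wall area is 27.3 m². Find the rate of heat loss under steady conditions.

Q ≈ 361 W

Model the wall as resistances in series:
R_aluminium = L/(kA) = 0.0023/(224×27.3) = 3.761×10^-7 K/W
R_extruded polystyrene = L/(kA) = 0.035/(0.0277×27.3) = 0.04628 K/W
R_outer film = 1/(h_o·A) = 1/(4.02×27.3) = 0.009112 K/W
R_total = 0.0554 K/W
Q = ΔT / R_total = 20 / 0.0554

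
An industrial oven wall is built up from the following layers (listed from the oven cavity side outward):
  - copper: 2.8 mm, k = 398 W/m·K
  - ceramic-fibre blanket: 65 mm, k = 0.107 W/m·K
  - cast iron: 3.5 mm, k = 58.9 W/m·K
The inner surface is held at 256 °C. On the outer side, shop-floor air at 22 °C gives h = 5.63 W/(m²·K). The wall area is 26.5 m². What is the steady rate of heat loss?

Q ≈ 7900 W

Treating each layer as a thermal resistance in series:
R_copper = L/(kA) = 0.0028/(398×26.5) = 2.655×10^-7 K/W
R_ceramic-fibre blanket = L/(kA) = 0.065/(0.107×26.5) = 0.02292 K/W
R_cast iron = L/(kA) = 0.0035/(58.9×26.5) = 2.242×10^-6 K/W
R_outer film = 1/(h_o·A) = 1/(5.63×26.5) = 0.006703 K/W
R_total = 0.02963 K/W
Q = ΔT / R_total = 234 / 0.02963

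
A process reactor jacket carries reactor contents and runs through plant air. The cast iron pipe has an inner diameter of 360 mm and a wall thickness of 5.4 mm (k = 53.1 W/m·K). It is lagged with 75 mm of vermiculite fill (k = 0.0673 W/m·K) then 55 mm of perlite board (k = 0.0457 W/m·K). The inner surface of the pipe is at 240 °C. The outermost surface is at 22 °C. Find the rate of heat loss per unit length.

Per-layer cylindrical resistances, series-summed:
R_cast iron pipe wall = ln(185.4/180)/(2π×53.1×1) = 8.86×10^-5 K/W
R_vermiculite fill = ln(260.4/185.4)/(2π×0.0673×1) = 0.8033 K/W
R_perlite board = ln(315.4/260.4)/(2π×0.0457×1) = 0.6673 K/W
R_total = 1.471 K/W
Q = ΔT/R_total = 218/1.471

q′ ≈ 148 W/m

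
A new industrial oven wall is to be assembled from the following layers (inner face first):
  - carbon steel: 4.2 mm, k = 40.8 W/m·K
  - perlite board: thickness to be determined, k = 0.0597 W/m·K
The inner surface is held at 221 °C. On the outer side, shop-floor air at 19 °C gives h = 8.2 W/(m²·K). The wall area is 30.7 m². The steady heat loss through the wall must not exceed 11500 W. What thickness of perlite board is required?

L ≈ 24.9 mm

Model the wall as resistances in series:
R_carbon steel = L/(kA) = 0.0042/(40.8×30.7) = 3.353×10^-6 K/W
R_outer film = 1/(h_o·A) = 1/(8.2×30.7) = 0.003972 K/W
Sum of the known resistances R_other = 0.003976 K/W
Required total resistance R_tot = ΔT/Q_allow = 202/11500 = 0.01757 K/W
R_perlite board = R_tot − R_other = 0.01359 K/W
L = R·k·A = 0.01359×0.0597×30.7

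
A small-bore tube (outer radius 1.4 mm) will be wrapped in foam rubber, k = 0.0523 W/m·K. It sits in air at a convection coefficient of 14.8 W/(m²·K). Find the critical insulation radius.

r_cr ≈ 3.53 mm

For a cylinder r_cr = k/h = 0.0523/14.8
r_cr = 3.53 mm; since the bare radius (1.4 mm) is below r_cr, adding a thin layer of insulation will *increase* heat loss.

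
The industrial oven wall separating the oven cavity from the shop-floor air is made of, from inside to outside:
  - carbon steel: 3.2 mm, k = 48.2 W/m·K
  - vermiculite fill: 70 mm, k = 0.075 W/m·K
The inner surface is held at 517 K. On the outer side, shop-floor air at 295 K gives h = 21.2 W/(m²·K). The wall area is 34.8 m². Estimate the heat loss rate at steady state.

Q ≈ 7880 W

Thermal resistances in series:
R_carbon steel = L/(kA) = 0.0032/(48.2×34.8) = 1.908×10^-6 K/W
R_vermiculite fill = L/(kA) = 0.07/(0.075×34.8) = 0.02682 K/W
R_outer film = 1/(h_o·A) = 1/(21.2×34.8) = 0.001355 K/W
R_total = 0.02818 K/W
Q = ΔT / R_total = 222 / 0.02818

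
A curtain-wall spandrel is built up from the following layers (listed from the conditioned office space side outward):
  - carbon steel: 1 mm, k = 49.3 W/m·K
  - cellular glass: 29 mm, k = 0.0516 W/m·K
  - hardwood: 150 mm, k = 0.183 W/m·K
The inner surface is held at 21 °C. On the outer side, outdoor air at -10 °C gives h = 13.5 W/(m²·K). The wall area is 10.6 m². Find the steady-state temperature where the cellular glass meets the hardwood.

T ≈ 9.03 °C

Thermal resistances in series:
R_carbon steel = L/(kA) = 0.001/(49.3×10.6) = 1.914×10^-6 K/W
R_cellular glass = L/(kA) = 0.029/(0.0516×10.6) = 0.05302 K/W
R_hardwood = L/(kA) = 0.15/(0.183×10.6) = 0.07733 K/W
R_outer film = 1/(h_o·A) = 1/(13.5×10.6) = 0.006988 K/W
R_total = 0.1373 K/W;  Q = ΔT/R_total = 31/0.1373 = 225.7 W
T_interface = T_inner − Q·ΣR(inner→interface) = 21 − 226×0.05302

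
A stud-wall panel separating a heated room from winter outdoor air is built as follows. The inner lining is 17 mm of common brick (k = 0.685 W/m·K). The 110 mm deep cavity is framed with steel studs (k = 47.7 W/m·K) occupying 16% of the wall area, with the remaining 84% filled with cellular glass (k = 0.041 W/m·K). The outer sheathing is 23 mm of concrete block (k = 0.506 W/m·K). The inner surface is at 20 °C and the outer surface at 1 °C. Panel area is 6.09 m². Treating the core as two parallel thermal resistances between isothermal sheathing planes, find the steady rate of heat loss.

Q ≈ 1370 W

Sheathing layers in series; stud and cavity paths in parallel between them.
R_inner = 0.017/(0.685×6.09) = 0.004075 K/W
R_stud  = 0.11/(47.7×0.16×6.09) = 0.002367 K/W
R_cav   = 0.11/(0.041×0.84×6.09) = 0.5245 K/W
1/R_core = 1/R_stud + 1/R_cav → R_core = 0.002356 K/W
R_outer = 0.023/(0.506×6.09) = 0.007464 K/W
R_total = 0.01389 K/W
Q = ΔT/R_total = 19/0.01389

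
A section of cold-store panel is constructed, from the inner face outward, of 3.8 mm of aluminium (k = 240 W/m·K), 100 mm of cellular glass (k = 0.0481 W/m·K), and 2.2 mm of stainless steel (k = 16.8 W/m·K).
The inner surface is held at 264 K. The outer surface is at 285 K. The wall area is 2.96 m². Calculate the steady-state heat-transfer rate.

Q ≈ 29.9 W

Treating each layer as a thermal resistance in series:
R_aluminium = L/(kA) = 0.0038/(240×2.96) = 5.349×10^-6 K/W
R_cellular glass = L/(kA) = 0.1/(0.0481×2.96) = 0.7024 K/W
R_stainless steel = L/(kA) = 0.0022/(16.8×2.96) = 4.424×10^-5 K/W
R_total = 0.7024 K/W
Q = ΔT / R_total = 21 / 0.7024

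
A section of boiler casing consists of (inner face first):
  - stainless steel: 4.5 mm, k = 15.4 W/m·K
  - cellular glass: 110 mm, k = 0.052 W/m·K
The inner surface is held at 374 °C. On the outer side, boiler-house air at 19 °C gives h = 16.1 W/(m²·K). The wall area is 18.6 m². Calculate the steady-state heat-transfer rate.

Q ≈ 3030 W

Using the resistance-network approach (series):
R_stainless steel = L/(kA) = 0.0045/(15.4×18.6) = 1.571×10^-5 K/W
R_cellular glass = L/(kA) = 0.11/(0.052×18.6) = 0.1137 K/W
R_outer film = 1/(h_o·A) = 1/(16.1×18.6) = 0.003339 K/W
R_total = 0.1171 K/W
Q = ΔT / R_total = 355 / 0.1171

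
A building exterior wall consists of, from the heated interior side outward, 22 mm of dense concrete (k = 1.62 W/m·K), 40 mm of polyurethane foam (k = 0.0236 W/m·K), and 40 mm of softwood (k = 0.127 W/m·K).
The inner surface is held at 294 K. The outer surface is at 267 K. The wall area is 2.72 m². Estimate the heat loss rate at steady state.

Model the wall as resistances in series:
R_dense concrete = L/(kA) = 0.022/(1.62×2.72) = 0.004993 K/W
R_polyurethane foam = L/(kA) = 0.04/(0.0236×2.72) = 0.6231 K/W
R_softwood = L/(kA) = 0.04/(0.127×2.72) = 0.1158 K/W
R_total = 0.7439 K/W
Q = ΔT / R_total = 27 / 0.7439

Q ≈ 36.3 W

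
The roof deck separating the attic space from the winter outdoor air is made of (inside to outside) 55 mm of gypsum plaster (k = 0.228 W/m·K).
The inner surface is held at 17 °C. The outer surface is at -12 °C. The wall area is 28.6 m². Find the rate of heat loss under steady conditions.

Q ≈ 3440 W

Treating each layer as a thermal resistance in series:
R_gypsum plaster = L/(kA) = 0.055/(0.228×28.6) = 0.008435 K/W
R_total = 0.008435 K/W
Q = ΔT / R_total = 29 / 0.008435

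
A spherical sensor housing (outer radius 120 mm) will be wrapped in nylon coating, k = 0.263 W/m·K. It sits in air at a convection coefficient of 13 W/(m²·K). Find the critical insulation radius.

For a sphere r_cr = 2k/h = 2×0.263/13
r_cr = 40.5 mm; since the bare radius (120 mm) is above r_cr, any added insulation will reduce heat loss.

r_cr ≈ 40.5 mm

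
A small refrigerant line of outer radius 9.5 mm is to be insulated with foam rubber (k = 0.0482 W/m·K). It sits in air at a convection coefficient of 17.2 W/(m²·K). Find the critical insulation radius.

For a cylinder r_cr = k/h = 0.0482/17.2
r_cr = 2.8 mm; since the bare radius (9.5 mm) is above r_cr, any added insulation will reduce heat loss.

r_cr ≈ 2.8 mm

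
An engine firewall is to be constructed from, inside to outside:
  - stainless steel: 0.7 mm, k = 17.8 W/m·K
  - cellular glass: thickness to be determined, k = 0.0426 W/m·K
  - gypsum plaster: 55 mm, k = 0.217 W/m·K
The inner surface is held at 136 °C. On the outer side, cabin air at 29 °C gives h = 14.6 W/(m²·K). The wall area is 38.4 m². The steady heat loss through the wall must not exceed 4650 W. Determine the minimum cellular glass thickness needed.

L ≈ 23.9 mm

Model the wall as resistances in series:
R_stainless steel = L/(kA) = 0.0007/(17.8×38.4) = 1.024×10^-6 K/W
R_gypsum plaster = L/(kA) = 0.055/(0.217×38.4) = 0.0066 K/W
R_outer film = 1/(h_o·A) = 1/(14.6×38.4) = 0.001784 K/W
Sum of the known resistances R_other = 0.008385 K/W
Required total resistance R_tot = ΔT/Q_allow = 107/4650 = 0.02301 K/W
R_cellular glass = R_tot − R_other = 0.01463 K/W
L = R·k·A = 0.01463×0.0426×38.4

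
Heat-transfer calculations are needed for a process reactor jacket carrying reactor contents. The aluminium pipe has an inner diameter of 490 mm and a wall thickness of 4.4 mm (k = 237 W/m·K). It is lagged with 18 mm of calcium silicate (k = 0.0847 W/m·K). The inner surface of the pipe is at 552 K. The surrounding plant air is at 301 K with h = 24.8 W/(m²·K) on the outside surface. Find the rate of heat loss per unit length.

q′ ≈ 1620 W/m

Radial resistances (cylindrical: R_cond = ln(r_o/r_i)/(2πkL), R_conv = 1/(h·2πrL)):
R_aluminium pipe wall = ln(249.4/245)/(2π×237×1) = 1.195×10^-5 K/W
R_calcium silicate = ln(267.4/249.4)/(2π×0.0847×1) = 0.1309 K/W
R_outer film = 1/(h_o·2πr_oL) = 1/(24.8×2π×0.2674×1) = 0.024 K/W
R_total = 0.155 K/W
Q = ΔT/R_total = 251/0.155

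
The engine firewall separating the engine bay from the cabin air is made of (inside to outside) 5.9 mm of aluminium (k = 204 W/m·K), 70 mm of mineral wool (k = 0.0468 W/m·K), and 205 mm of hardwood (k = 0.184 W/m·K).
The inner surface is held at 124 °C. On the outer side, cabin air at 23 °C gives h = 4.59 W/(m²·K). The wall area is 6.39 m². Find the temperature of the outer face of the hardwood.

T ≈ 30.8 °C

Treating each layer as a thermal resistance in series:
R_aluminium = L/(kA) = 0.0059/(204×6.39) = 4.526×10^-6 K/W
R_mineral wool = L/(kA) = 0.07/(0.0468×6.39) = 0.2341 K/W
R_hardwood = L/(kA) = 0.205/(0.184×6.39) = 0.1744 K/W
R_outer film = 1/(h_o·A) = 1/(4.59×6.39) = 0.03409 K/W
R_total = 0.4425 K/W;  Q = ΔT/R_total = 101/0.4425 = 228.2 W
T_interface = T_inner − Q·ΣR(inner→interface) = 124 − 228×0.4084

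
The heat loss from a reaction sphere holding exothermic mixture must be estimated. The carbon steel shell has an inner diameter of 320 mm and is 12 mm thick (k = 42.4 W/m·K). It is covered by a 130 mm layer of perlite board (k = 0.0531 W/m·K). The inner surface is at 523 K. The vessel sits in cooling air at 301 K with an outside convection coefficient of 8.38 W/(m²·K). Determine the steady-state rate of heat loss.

Radial (spherical) resistances in series:
R_carbon steel shell = (1/0.16 − 1/0.172)/(4π×42.4) = 8.184×10^-4 K/W
R_perlite board = (1/0.172 − 1/0.302)/(4π×0.0531) = 3.751 K/W
R_outer film = 1/(h·4πr_o²) = 1/(8.38×4π×0.302²) = 0.1041 K/W
R_total = 3.856 K/W
Q = ΔT/R_total = 222/3.856

Q ≈ 57.6 W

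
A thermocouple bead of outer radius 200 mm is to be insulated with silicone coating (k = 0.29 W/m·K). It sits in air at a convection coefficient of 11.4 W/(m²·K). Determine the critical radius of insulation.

r_cr ≈ 50.9 mm

For a sphere r_cr = 2k/h = 2×0.29/11.4
r_cr = 50.9 mm; since the bare radius (200 mm) is above r_cr, any added insulation will reduce heat loss.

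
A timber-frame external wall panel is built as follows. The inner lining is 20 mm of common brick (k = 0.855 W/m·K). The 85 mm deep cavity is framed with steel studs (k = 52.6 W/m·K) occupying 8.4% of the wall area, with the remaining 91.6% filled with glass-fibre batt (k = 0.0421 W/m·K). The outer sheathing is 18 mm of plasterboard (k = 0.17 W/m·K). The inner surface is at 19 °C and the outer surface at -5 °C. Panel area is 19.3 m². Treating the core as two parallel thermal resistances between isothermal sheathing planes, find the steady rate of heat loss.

Sheathing layers in series; stud and cavity paths in parallel between them.
R_inner = 0.02/(0.855×19.3) = 0.001212 K/W
R_stud  = 0.085/(52.6×0.084×19.3) = 9.968×10^-4 K/W
R_cav   = 0.085/(0.0421×0.916×19.3) = 0.1142 K/W
1/R_core = 1/R_stud + 1/R_cav → R_core = 9.881×10^-4 K/W
R_outer = 0.018/(0.17×19.3) = 0.005486 K/W
R_total = 0.007686 K/W
Q = ΔT/R_total = 24/0.007686

Q ≈ 3120 W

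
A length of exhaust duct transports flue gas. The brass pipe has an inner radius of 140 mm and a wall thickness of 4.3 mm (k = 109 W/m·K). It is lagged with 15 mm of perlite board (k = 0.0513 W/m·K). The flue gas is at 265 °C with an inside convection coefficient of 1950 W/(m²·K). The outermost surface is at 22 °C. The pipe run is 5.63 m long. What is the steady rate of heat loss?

Q ≈ 4450 W

Per-layer cylindrical resistances, series-summed:
R_inner film = 1/(h_i·2πr₁L) = 1/(1950×2π×0.14×5.63) = 1.035×10^-4 K/W
R_brass pipe wall = ln(144.3/140)/(2π×109×5.63) = 7.846×10^-6 K/W
R_perlite board = ln(159.3/144.3)/(2π×0.0513×5.63) = 0.0545 K/W
R_total = 0.05461 K/W
Q = ΔT/R_total = 243/0.05461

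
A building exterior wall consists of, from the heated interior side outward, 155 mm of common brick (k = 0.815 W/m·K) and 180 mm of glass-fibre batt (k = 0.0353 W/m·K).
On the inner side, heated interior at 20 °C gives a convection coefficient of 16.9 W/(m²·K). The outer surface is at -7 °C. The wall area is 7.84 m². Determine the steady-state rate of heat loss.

Model the wall as resistances in series:
R_inner film = 1/(h_i·A) = 1/(16.9×7.84) = 0.007547 K/W
R_common brick = L/(kA) = 0.155/(0.815×7.84) = 0.02426 K/W
R_glass-fibre batt = L/(kA) = 0.18/(0.0353×7.84) = 0.6504 K/W
R_total = 0.6822 K/W
Q = ΔT / R_total = 27 / 0.6822

Q ≈ 39.6 W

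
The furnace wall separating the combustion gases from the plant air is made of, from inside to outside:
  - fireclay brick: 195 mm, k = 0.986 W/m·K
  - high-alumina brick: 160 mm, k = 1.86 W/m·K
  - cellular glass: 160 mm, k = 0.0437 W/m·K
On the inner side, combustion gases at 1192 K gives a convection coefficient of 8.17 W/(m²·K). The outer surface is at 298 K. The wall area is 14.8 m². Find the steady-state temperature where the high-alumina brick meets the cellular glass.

T ≈ 1100 K

Using the resistance-network approach (series):
R_inner film = 1/(h_i·A) = 1/(8.17×14.8) = 0.00827 K/W
R_fireclay brick = L/(kA) = 0.195/(0.986×14.8) = 0.01336 K/W
R_high-alumina brick = L/(kA) = 0.16/(1.86×14.8) = 0.005812 K/W
R_cellular glass = L/(kA) = 0.16/(0.0437×14.8) = 0.2474 K/W
R_total = 0.2748 K/W;  Q = ΔT/R_total = 894/0.2748 = 3253 W
T_interface = T_inner − Q·ΣR(inner→interface) = 1192 − 3250×0.02745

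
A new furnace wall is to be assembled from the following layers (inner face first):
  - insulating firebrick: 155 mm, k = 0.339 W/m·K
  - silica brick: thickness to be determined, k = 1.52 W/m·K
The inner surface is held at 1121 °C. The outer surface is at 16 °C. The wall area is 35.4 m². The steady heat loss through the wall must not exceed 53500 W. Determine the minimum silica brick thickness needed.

L ≈ 416 mm

Thermal resistances in series:
R_insulating firebrick = L/(kA) = 0.155/(0.339×35.4) = 0.01292 K/W
Sum of the known resistances R_other = 0.01292 K/W
Required total resistance R_tot = ΔT/Q_allow = 1105/53500 = 0.02065 K/W
R_silica brick = R_tot − R_other = 0.007738 K/W
L = R·k·A = 0.007738×1.52×35.4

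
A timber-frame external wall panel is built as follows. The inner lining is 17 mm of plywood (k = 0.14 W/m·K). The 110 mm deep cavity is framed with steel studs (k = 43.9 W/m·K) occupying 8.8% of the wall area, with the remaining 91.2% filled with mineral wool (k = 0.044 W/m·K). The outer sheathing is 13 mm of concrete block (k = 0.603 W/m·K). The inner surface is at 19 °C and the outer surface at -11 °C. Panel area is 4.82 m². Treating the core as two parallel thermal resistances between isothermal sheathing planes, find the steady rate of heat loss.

Sheathing layers in series; stud and cavity paths in parallel between them.
R_inner = 0.017/(0.14×4.82) = 0.02519 K/W
R_stud  = 0.11/(43.9×0.088×4.82) = 0.005907 K/W
R_cav   = 0.11/(0.044×0.912×4.82) = 0.5687 K/W
1/R_core = 1/R_stud + 1/R_cav → R_core = 0.005847 K/W
R_outer = 0.013/(0.603×4.82) = 0.004473 K/W
R_total = 0.03551 K/W
Q = ΔT/R_total = 30/0.03551

Q ≈ 845 W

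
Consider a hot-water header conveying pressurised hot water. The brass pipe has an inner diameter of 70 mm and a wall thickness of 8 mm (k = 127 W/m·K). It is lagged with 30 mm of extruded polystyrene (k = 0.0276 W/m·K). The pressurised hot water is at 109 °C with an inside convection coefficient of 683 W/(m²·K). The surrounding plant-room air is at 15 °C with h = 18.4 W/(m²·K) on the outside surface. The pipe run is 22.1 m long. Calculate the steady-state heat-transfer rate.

Cylindrical conduction, so R = ln(r₂/r₁)/(2πkL) per layer, in series:
R_inner film = 1/(h_i·2πr₁L) = 1/(683×2π×0.035×22.1) = 3.013×10^-4 K/W
R_brass pipe wall = ln(43/35)/(2π×127×22.1) = 1.167×10^-5 K/W
R_extruded polystyrene = ln(73/43)/(2π×0.0276×22.1) = 0.1381 K/W
R_outer film = 1/(h_o·2πr_oL) = 1/(18.4×2π×0.073×22.1) = 0.005362 K/W
R_total = 0.1438 K/W
Q = ΔT/R_total = 94/0.1438

Q ≈ 654 W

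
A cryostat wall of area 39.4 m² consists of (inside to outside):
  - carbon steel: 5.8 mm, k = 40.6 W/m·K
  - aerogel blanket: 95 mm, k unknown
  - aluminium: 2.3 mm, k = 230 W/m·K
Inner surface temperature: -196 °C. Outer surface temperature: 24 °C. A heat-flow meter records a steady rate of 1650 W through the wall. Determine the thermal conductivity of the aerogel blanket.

Using the resistance-network approach (series):
R_carbon steel = L/(kA) = 0.0058/(40.6×39.4) = 3.626×10^-6 K/W
R_aluminium = L/(kA) = 0.0023/(230×39.4) = 2.538×10^-7 K/W
Sum of known resistances R_other = 3.88×10^-6 K/W
Total R = ΔT/Q = 220/1650 = 0.1333 K/W
R_aerogel blanket = R_total − R_other = 0.1333 K/W
k = L/(R·A) = 0.095/(0.1333×39.4)

k ≈ 0.0181 W/(m·K)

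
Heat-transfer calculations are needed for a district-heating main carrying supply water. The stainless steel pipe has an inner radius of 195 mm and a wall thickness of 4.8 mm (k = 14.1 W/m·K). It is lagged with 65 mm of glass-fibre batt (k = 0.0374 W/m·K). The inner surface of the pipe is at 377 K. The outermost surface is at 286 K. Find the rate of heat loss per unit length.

Cylindrical conduction, so R = ln(r₂/r₁)/(2πkL) per layer, in series:
R_stainless steel pipe wall = ln(199.8/195)/(2π×14.1×1) = 2.745×10^-4 K/W
R_glass-fibre batt = ln(264.8/199.8)/(2π×0.0374×1) = 1.199 K/W
R_total = 1.199 K/W
Q = ΔT/R_total = 91/1.199

q′ ≈ 75.9 W/m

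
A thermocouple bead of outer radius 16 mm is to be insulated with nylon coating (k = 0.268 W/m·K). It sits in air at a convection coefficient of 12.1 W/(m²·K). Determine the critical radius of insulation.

r_cr ≈ 44.3 mm

For a sphere r_cr = 2k/h = 2×0.268/12.1
r_cr = 44.3 mm; since the bare radius (16 mm) is below r_cr, adding a thin layer of insulation will *increase* heat loss.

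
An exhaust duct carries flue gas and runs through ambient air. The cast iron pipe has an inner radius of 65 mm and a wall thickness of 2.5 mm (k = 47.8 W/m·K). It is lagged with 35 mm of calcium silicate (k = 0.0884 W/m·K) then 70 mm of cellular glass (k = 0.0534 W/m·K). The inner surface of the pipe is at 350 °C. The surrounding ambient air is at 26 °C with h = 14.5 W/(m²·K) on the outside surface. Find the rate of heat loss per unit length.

q′ ≈ 137 W/m

For a radial system each layer contributes R = ln(r_out/r_in)/(2πkL); films add R = 1/(hA).
R_cast iron pipe wall = ln(67.5/65)/(2π×47.8×1) = 1.257×10^-4 K/W
R_calcium silicate = ln(102.5/67.5)/(2π×0.0884×1) = 0.7521 K/W
R_cellular glass = ln(172.5/102.5)/(2π×0.0534×1) = 1.551 K/W
R_outer film = 1/(h_o·2πr_oL) = 1/(14.5×2π×0.1725×1) = 0.06363 K/W
R_total = 2.367 K/W
Q = ΔT/R_total = 324/2.367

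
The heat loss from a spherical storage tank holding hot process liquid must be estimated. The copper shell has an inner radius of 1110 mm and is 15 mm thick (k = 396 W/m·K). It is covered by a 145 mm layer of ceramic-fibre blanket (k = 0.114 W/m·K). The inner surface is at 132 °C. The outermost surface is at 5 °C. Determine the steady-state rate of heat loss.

Q ≈ 1790 W

Each spherical layer contributes R = (1/r_i − 1/r_o)/(4πk):
R_copper shell = (1/1.11 − 1/1.125)/(4π×396) = 2.414×10^-6 K/W
R_ceramic-fibre blanket = (1/1.125 − 1/1.27)/(4π×0.114) = 0.07084 K/W
R_total = 0.07085 K/W
Q = ΔT/R_total = 127/0.07085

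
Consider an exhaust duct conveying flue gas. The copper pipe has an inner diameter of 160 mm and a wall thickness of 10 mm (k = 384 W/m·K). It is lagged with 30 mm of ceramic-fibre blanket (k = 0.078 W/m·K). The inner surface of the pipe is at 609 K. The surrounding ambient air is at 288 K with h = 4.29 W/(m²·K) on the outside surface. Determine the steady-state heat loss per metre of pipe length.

Cylindrical conduction, so R = ln(r₂/r₁)/(2πkL) per layer, in series:
R_copper pipe wall = ln(90/80)/(2π×384×1) = 4.882×10^-5 K/W
R_ceramic-fibre blanket = ln(120/90)/(2π×0.078×1) = 0.587 K/W
R_outer film = 1/(h_o·2πr_oL) = 1/(4.29×2π×0.12×1) = 0.3092 K/W
R_total = 0.8962 K/W
Q = ΔT/R_total = 321/0.8962

q′ ≈ 358 W/m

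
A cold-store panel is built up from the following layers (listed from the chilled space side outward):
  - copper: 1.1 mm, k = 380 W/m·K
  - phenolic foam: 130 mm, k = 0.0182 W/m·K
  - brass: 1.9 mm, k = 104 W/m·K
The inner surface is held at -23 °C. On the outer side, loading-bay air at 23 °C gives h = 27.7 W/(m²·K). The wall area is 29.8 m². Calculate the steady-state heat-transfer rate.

Q ≈ 191 W

Treating each layer as a thermal resistance in series:
R_copper = L/(kA) = 0.0011/(380×29.8) = 9.714×10^-8 K/W
R_phenolic foam = L/(kA) = 0.13/(0.0182×29.8) = 0.2397 K/W
R_brass = L/(kA) = 0.0019/(104×29.8) = 6.131×10^-7 K/W
R_outer film = 1/(h_o·A) = 1/(27.7×29.8) = 0.001211 K/W
R_total = 0.2409 K/W
Q = ΔT / R_total = 46 / 0.2409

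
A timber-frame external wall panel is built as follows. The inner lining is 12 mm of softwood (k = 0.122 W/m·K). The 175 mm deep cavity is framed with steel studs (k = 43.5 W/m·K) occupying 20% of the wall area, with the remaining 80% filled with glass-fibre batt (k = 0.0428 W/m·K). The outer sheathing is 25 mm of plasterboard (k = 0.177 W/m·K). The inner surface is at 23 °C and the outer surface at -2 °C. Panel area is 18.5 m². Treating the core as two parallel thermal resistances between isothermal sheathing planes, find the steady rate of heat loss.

Sheathing layers in series; stud and cavity paths in parallel between them.
R_inner = 0.012/(0.122×18.5) = 0.005317 K/W
R_stud  = 0.175/(43.5×0.2×18.5) = 0.001087 K/W
R_cav   = 0.175/(0.0428×0.8×18.5) = 0.2763 K/W
1/R_core = 1/R_stud + 1/R_cav → R_core = 0.001083 K/W
R_outer = 0.025/(0.177×18.5) = 0.007635 K/W
R_total = 0.01403 K/W
Q = ΔT/R_total = 25/0.01403

Q ≈ 1780 W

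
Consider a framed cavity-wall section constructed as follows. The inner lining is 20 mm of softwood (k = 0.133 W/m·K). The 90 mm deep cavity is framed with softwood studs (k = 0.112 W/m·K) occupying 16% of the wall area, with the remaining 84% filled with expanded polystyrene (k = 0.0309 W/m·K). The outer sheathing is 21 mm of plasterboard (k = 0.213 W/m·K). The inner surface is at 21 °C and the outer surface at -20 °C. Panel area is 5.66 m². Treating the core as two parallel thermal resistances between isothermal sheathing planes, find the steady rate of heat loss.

Sheathing layers in series; stud and cavity paths in parallel between them.
R_inner = 0.02/(0.133×5.66) = 0.02657 K/W
R_stud  = 0.09/(0.112×0.16×5.66) = 0.8873 K/W
R_cav   = 0.09/(0.0309×0.84×5.66) = 0.6126 K/W
1/R_core = 1/R_stud + 1/R_cav → R_core = 0.3624 K/W
R_outer = 0.021/(0.213×5.66) = 0.01742 K/W
R_total = 0.4064 K/W
Q = ΔT/R_total = 41/0.4064

Q ≈ 101 W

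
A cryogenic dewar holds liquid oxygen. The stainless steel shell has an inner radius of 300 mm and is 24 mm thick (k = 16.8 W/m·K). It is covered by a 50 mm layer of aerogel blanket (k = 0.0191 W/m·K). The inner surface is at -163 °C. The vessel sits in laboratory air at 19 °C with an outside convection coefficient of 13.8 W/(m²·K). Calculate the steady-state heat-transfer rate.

Q ≈ 103 W

Each spherical layer contributes R = (1/r_i − 1/r_o)/(4πk):
R_stainless steel shell = (1/0.3 − 1/0.324)/(4π×16.8) = 0.00117 K/W
R_aerogel blanket = (1/0.324 − 1/0.374)/(4π×0.0191) = 1.719 K/W
R_outer film = 1/(h·4πr_o²) = 1/(13.8×4π×0.374²) = 0.04123 K/W
R_total = 1.762 K/W
Q = ΔT/R_total = 182/1.762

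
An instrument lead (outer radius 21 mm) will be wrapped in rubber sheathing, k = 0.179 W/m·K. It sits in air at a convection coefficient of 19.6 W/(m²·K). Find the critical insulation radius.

r_cr ≈ 9.13 mm

For a cylinder r_cr = k/h = 0.179/19.6
r_cr = 9.13 mm; since the bare radius (21 mm) is above r_cr, any added insulation will reduce heat loss.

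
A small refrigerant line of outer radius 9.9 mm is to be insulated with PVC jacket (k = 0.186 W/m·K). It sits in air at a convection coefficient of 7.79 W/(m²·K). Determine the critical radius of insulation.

r_cr ≈ 23.9 mm

For a cylinder r_cr = k/h = 0.186/7.79
r_cr = 23.9 mm; since the bare radius (9.9 mm) is below r_cr, adding a thin layer of insulation will *increase* heat loss.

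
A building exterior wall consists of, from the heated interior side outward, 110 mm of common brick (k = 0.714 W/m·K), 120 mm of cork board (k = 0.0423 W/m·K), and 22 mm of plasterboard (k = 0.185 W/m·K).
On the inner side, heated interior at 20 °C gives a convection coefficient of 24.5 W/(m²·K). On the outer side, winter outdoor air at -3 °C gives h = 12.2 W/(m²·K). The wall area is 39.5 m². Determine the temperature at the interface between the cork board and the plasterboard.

T ≈ -1.57 °C

Treating each layer as a thermal resistance in series:
R_inner film = 1/(h_i·A) = 1/(24.5×39.5) = 0.001033 K/W
R_common brick = L/(kA) = 0.11/(0.714×39.5) = 0.0039 K/W
R_cork board = L/(kA) = 0.12/(0.0423×39.5) = 0.07182 K/W
R_plasterboard = L/(kA) = 0.022/(0.185×39.5) = 0.003011 K/W
R_outer film = 1/(h_o·A) = 1/(12.2×39.5) = 0.002075 K/W
R_total = 0.08184 K/W;  Q = ΔT/R_total = 23/0.08184 = 281 W
T_interface = T_inner − Q·ΣR(inner→interface) = 20 − 281×0.07675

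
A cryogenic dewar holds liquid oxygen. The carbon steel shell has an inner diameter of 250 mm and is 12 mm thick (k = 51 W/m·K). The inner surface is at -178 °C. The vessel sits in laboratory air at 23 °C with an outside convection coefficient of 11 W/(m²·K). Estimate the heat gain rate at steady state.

Q ≈ 520 W

For a spherical shell R = (1/r₁ − 1/r₂)/(4πk); film R = 1/(h·4πr²). In series:
R_carbon steel shell = (1/0.125 − 1/0.137)/(4π×51) = 0.001093 K/W
R_outer film = 1/(h·4πr_o²) = 1/(11×4π×0.137²) = 0.3854 K/W
R_total = 0.3865 K/W
Q = ΔT/R_total = 201/0.3865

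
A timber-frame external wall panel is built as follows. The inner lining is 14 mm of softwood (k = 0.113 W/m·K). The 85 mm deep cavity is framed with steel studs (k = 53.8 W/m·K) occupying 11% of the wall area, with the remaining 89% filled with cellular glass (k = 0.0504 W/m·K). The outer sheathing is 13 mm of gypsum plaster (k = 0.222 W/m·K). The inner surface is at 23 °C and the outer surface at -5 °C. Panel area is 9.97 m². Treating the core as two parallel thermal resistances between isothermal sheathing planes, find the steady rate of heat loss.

Sheathing layers in series; stud and cavity paths in parallel between them.
R_inner = 0.014/(0.113×9.97) = 0.01243 K/W
R_stud  = 0.085/(53.8×0.11×9.97) = 0.001441 K/W
R_cav   = 0.085/(0.0504×0.89×9.97) = 0.1901 K/W
1/R_core = 1/R_stud + 1/R_cav → R_core = 0.00143 K/W
R_outer = 0.013/(0.222×9.97) = 0.005873 K/W
R_total = 0.01973 K/W
Q = ΔT/R_total = 28/0.01973

Q ≈ 1420 W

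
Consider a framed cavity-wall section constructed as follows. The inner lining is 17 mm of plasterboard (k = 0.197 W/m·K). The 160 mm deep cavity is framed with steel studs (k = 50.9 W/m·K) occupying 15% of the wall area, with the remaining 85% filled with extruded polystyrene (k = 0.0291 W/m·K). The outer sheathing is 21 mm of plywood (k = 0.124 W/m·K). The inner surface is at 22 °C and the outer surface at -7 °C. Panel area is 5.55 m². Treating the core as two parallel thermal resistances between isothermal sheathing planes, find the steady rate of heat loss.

Sheathing layers in series; stud and cavity paths in parallel between them.
R_inner = 0.017/(0.197×5.55) = 0.01555 K/W
R_stud  = 0.16/(50.9×0.15×5.55) = 0.003776 K/W
R_cav   = 0.16/(0.0291×0.85×5.55) = 1.166 K/W
1/R_core = 1/R_stud + 1/R_cav → R_core = 0.003764 K/W
R_outer = 0.021/(0.124×5.55) = 0.03051 K/W
R_total = 0.04983 K/W
Q = ΔT/R_total = 29/0.04983

Q ≈ 582 W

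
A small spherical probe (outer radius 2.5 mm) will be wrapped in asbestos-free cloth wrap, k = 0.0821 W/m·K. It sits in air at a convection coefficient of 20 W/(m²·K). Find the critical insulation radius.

For a sphere r_cr = 2k/h = 2×0.0821/20
r_cr = 8.21 mm; since the bare radius (2.5 mm) is below r_cr, adding a thin layer of insulation will *increase* heat loss.

r_cr ≈ 8.21 mm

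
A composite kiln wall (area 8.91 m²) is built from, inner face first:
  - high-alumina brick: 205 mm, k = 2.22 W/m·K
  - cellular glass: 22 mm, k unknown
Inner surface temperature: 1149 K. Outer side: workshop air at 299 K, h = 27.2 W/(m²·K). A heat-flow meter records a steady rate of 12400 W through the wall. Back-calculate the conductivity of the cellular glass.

Series thermal resistances:
R_high-alumina brick = L/(kA) = 0.205/(2.22×8.91) = 0.01036 K/W
R_outer film = 1/(h_o·A) = 1/(27.2×8.91) = 0.004126 K/W
Sum of known resistances R_other = 0.01449 K/W
Total R = ΔT/Q = 850/12400 = 0.06855 K/W
R_cellular glass = R_total − R_other = 0.05406 K/W
k = L/(R·A) = 0.022/(0.05406×8.91)

k ≈ 0.0457 W/(m·K)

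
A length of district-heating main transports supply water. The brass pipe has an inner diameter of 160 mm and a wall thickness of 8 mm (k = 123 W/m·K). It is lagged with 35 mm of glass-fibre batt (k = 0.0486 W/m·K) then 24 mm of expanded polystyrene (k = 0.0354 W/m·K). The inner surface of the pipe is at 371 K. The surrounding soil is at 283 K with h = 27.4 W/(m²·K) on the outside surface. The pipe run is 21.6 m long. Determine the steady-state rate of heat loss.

Q ≈ 981 W

Treating each annulus and film as a series resistance:
R_brass pipe wall = ln(88/80)/(2π×123×21.6) = 5.71×10^-6 K/W
R_glass-fibre batt = ln(123/88)/(2π×0.0486×21.6) = 0.05077 K/W
R_expanded polystyrene = ln(147/123)/(2π×0.0354×21.6) = 0.0371 K/W
R_outer film = 1/(h_o·2πr_oL) = 1/(27.4×2π×0.147×21.6) = 0.001829 K/W
R_total = 0.0897 K/W
Q = ΔT/R_total = 88/0.0897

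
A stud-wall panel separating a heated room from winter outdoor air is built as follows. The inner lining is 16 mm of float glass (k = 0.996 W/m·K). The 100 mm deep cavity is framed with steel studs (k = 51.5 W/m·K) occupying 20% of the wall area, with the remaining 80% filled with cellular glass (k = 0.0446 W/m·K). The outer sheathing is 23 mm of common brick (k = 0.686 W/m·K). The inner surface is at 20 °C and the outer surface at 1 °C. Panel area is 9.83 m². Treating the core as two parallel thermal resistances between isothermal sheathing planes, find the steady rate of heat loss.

Q ≈ 3150 W

Sheathing layers in series; stud and cavity paths in parallel between them.
R_inner = 0.016/(0.996×9.83) = 0.001634 K/W
R_stud  = 0.1/(51.5×0.2×9.83) = 9.877×10^-4 K/W
R_cav   = 0.1/(0.0446×0.8×9.83) = 0.2851 K/W
1/R_core = 1/R_stud + 1/R_cav → R_core = 9.843×10^-4 K/W
R_outer = 0.023/(0.686×9.83) = 0.003411 K/W
R_total = 0.006029 K/W
Q = ΔT/R_total = 19/0.006029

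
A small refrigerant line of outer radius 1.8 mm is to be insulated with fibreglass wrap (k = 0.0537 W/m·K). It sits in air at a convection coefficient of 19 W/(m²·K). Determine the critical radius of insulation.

For a cylinder r_cr = k/h = 0.0537/19
r_cr = 2.83 mm; since the bare radius (1.8 mm) is below r_cr, adding a thin layer of insulation will *increase* heat loss.

r_cr ≈ 2.83 mm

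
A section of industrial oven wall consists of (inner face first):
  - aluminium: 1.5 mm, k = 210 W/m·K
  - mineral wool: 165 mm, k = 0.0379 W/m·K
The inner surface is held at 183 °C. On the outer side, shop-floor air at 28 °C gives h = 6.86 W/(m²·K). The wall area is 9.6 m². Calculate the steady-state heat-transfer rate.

Q ≈ 331 W

Treating each layer as a thermal resistance in series:
R_aluminium = L/(kA) = 0.0015/(210×9.6) = 7.44×10^-7 K/W
R_mineral wool = L/(kA) = 0.165/(0.0379×9.6) = 0.4535 K/W
R_outer film = 1/(h_o·A) = 1/(6.86×9.6) = 0.01518 K/W
R_total = 0.4687 K/W
Q = ΔT / R_total = 155 / 0.4687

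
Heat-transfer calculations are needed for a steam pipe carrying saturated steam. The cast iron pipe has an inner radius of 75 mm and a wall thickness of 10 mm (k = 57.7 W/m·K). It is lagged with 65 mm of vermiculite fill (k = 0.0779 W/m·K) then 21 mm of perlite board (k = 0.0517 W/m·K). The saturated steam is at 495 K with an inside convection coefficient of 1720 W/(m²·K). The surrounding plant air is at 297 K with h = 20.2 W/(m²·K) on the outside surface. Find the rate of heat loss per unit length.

Radial resistances (cylindrical: R_cond = ln(r_o/r_i)/(2πkL), R_conv = 1/(h·2πrL)):
R_inner film = 1/(h_i·2πr₁L) = 1/(1720×2π×0.075×1) = 0.001234 K/W
R_cast iron pipe wall = ln(85/75)/(2π×57.7×1) = 3.452×10^-4 K/W
R_vermiculite fill = ln(150/85)/(2π×0.0779×1) = 1.16 K/W
R_perlite board = ln(171/150)/(2π×0.0517×1) = 0.4034 K/W
R_outer film = 1/(h_o·2πr_oL) = 1/(20.2×2π×0.171×1) = 0.04608 K/W
R_total = 1.611 K/W
Q = ΔT/R_total = 198/1.611

q′ ≈ 123 W/m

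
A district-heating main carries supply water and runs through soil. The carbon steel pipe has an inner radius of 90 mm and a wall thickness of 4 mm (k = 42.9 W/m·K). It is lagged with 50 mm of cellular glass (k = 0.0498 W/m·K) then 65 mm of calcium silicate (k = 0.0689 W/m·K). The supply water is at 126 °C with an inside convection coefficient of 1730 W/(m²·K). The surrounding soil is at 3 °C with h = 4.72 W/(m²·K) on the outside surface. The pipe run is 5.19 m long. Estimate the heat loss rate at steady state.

Q ≈ 268 W

Radial resistances (cylindrical: R_cond = ln(r_o/r_i)/(2πkL), R_conv = 1/(h·2πrL)):
R_inner film = 1/(h_i·2πr₁L) = 1/(1730×2π×0.09×5.19) = 1.97×10^-4 K/W
R_carbon steel pipe wall = ln(94/90)/(2π×42.9×5.19) = 3.108×10^-5 K/W
R_cellular glass = ln(144/94)/(2π×0.0498×5.19) = 0.2626 K/W
R_calcium silicate = ln(209/144)/(2π×0.0689×5.19) = 0.1658 K/W
R_outer film = 1/(h_o·2πr_oL) = 1/(4.72×2π×0.209×5.19) = 0.03109 K/W
R_total = 0.4598 K/W
Q = ΔT/R_total = 123/0.4598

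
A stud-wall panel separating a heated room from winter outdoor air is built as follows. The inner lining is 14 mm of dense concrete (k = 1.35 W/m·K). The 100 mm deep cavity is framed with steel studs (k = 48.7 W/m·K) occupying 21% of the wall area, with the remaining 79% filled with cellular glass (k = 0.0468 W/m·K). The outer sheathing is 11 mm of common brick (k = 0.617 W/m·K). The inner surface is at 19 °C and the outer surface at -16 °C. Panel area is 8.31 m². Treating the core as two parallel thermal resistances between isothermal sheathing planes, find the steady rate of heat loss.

Sheathing layers in series; stud and cavity paths in parallel between them.
R_inner = 0.014/(1.35×8.31) = 0.001248 K/W
R_stud  = 0.1/(48.7×0.21×8.31) = 0.001177 K/W
R_cav   = 0.1/(0.0468×0.79×8.31) = 0.3255 K/W
1/R_core = 1/R_stud + 1/R_cav → R_core = 0.001172 K/W
R_outer = 0.011/(0.617×8.31) = 0.002145 K/W
R_total = 0.004566 K/W
Q = ΔT/R_total = 35/0.004566

Q ≈ 7670 W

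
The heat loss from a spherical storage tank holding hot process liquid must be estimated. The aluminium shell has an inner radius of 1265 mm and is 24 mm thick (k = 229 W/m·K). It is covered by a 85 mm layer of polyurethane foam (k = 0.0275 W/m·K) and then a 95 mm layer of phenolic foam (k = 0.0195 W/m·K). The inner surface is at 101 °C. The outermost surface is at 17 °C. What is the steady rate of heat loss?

Spherical conduction: R = (1/r_in − 1/r_out)/(4πk) per layer; series-sum.
R_aluminium shell = (1/1.265 − 1/1.289)/(4π×229) = 5.115×10^-6 K/W
R_polyurethane foam = (1/1.289 − 1/1.374)/(4π×0.0275) = 0.1389 K/W
R_phenolic foam = (1/1.374 − 1/1.469)/(4π×0.0195) = 0.1921 K/W
R_total = 0.331 K/W
Q = ΔT/R_total = 84/0.331

Q ≈ 254 W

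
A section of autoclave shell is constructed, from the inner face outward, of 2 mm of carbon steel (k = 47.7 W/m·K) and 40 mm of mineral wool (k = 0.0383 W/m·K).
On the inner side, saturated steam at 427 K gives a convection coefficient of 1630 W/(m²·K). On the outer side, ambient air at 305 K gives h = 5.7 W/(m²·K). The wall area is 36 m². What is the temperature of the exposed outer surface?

T ≈ 323 K

Treating each layer as a thermal resistance in series:
R_inner film = 1/(h_i·A) = 1/(1630×36) = 1.704×10^-5 K/W
R_carbon steel = L/(kA) = 0.002/(47.7×36) = 1.165×10^-6 K/W
R_mineral wool = L/(kA) = 0.04/(0.0383×36) = 0.02901 K/W
R_outer film = 1/(h_o·A) = 1/(5.7×36) = 0.004873 K/W
R_total = 0.0339 K/W;  Q = ΔT/R_total = 122/0.0339 = 3599 W
T_interface = T_inner − Q·ΣR(inner→interface) = 427 − 3600×0.02903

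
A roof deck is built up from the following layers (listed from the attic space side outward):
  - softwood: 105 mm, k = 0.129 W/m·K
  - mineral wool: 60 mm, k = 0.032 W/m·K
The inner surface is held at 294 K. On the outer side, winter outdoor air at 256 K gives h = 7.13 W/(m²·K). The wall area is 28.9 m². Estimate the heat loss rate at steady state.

Q ≈ 388 W

Series thermal resistances:
R_softwood = L/(kA) = 0.105/(0.129×28.9) = 0.02816 K/W
R_mineral wool = L/(kA) = 0.06/(0.032×28.9) = 0.06488 K/W
R_outer film = 1/(h_o·A) = 1/(7.13×28.9) = 0.004853 K/W
R_total = 0.0979 K/W
Q = ΔT / R_total = 38 / 0.0979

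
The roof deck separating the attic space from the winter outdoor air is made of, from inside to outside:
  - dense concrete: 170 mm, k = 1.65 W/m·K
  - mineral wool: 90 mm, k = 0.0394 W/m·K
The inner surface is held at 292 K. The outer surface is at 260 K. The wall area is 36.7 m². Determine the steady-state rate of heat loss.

Series thermal resistances:
R_dense concrete = L/(kA) = 0.17/(1.65×36.7) = 0.002807 K/W
R_mineral wool = L/(kA) = 0.09/(0.0394×36.7) = 0.06224 K/W
R_total = 0.06505 K/W
Q = ΔT / R_total = 32 / 0.06505

Q ≈ 492 W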